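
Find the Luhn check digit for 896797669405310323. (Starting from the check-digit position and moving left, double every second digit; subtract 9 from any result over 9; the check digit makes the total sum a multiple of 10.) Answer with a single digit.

Partial digits right→left: 3 2 3 0 1 3 5 0 4 9 6 6 7 9 7 6 9 8
Double every second digit counting from the check-digit position (so the 1st, 3rd, 5th, ... of the partial from the right).
  doubled (with −9 where >9): 6 6 2 1 8 3 5 5 9 → sum 45
  kept as-is: 2 0 3 0 9 6 9 6 8 → sum 43
Total = 45 + 43 = 88.
Check digit = (10 − (88 mod 10)) mod 10 = 2.

2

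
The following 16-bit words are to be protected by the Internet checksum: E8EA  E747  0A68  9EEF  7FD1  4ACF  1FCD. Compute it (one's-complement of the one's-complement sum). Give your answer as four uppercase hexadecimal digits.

One's-complement addition (fold any carry out of bit 15 back into bit 0):
  0xE8EA + 0xE747 = 0x1D031 → wrap carry → 0xD032
  0xD032 + 0x0A68 = 0x0DA9A
  0xDA9A + 0x9EEF = 0x17989 → wrap carry → 0x798A
  0x798A + 0x7FD1 = 0x0F95B
  0xF95B + 0x4ACF = 0x1442A → wrap carry → 0x442B
  0x442B + 0x1FCD = 0x063F8
One's-complement sum = 0x63F8.
Checksum = ~0x63F8 & 0xFFFF = 0x9C07.

9C07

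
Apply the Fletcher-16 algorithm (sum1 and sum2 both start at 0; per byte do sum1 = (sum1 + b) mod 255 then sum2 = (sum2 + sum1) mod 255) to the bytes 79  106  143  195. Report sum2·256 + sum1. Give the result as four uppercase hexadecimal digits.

5F0D

Running sums (mod 255):
  after byte 0 (79): sum1=79, sum2=79
  after byte 1 (106): sum1=185, sum2=9
  after byte 2 (143): sum1=73, sum2=82
  after byte 3 (195): sum1=13, sum2=95
Checksum = sum2·256 + sum1 = 95·256 + 13 = 24333 = 0x5F0D.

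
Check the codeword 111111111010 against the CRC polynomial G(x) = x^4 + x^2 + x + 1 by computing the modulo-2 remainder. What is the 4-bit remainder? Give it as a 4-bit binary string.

Modulo-2 division of 111111111010 by 10111:
  pos 0: 11111 XOR 10111 = 01000
  pos 1: 10001 XOR 10111 = 00110
  pos 3: 11011 XOR 10111 = 01100
  pos 4: 11001 XOR 10111 = 01110
  pos 5: 11100 XOR 10111 = 01011
  pos 6: 10111 XOR 10111 = 00000
Remainder = 0000 (zero — the frame passes the CRC check).

0000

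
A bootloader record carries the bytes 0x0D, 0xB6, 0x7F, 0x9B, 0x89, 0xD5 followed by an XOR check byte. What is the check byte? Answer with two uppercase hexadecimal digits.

03

XOR the bytes together:
  start with 0x0D
  0x0D ⊕ 0xB6 = 0xBB
  0xBB ⊕ 0x7F = 0xC4
  0xC4 ⊕ 0x9B = 0x5F
  0x5F ⊕ 0x89 = 0xD6
  0xD6 ⊕ 0xD5 = 0x03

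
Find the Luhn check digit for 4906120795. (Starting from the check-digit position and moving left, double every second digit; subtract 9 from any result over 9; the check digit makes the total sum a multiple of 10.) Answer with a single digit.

Partial digits right→left: 5 9 7 0 2 1 6 0 9 4
Double every second digit counting from the check-digit position (so the 1st, 3rd, 5th, ... of the partial from the right).
  doubled (with −9 where >9): 1 5 4 3 9 → sum 22
  kept as-is: 9 0 1 0 4 → sum 14
Total = 22 + 14 = 36.
Check digit = (10 − (36 mod 10)) mod 10 = 4.

4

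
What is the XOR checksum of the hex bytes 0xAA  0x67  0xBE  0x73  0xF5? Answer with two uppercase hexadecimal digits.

F5

XOR the bytes together:
  start with 0xAA
  0xAA ⊕ 0x67 = 0xCD
  0xCD ⊕ 0xBE = 0x73
  0x73 ⊕ 0x73 = 0x00
  0x00 ⊕ 0xF5 = 0xF5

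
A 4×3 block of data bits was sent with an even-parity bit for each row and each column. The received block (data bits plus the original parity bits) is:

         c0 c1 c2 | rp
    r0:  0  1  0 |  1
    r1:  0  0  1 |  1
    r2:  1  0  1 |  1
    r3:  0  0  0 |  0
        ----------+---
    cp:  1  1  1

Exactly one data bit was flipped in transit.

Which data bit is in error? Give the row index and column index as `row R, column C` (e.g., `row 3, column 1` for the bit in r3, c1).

row 2, column 2

Recompute each row's even parity and compare to rp:
  r0: data parity 1, sent rp 1 → ok
  r1: data parity 1, sent rp 1 → ok
  r2: data parity 0, sent rp 1 → mismatch
  r3: data parity 0, sent rp 0 → ok
Recompute each column's even parity and compare to cp:
  c0: data parity 1, sent cp 1 → ok
  c1: data parity 1, sent cp 1 → ok
  c2: data parity 0, sent cp 1 → mismatch
Exactly one row (r2) and one column (c2) fail → the flipped bit is at their intersection.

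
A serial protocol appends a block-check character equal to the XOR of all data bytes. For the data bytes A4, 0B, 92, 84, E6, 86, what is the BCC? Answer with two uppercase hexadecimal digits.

XOR the bytes together:
  start with 0xA4
  0xA4 ⊕ 0x0B = 0xAF
  0xAF ⊕ 0x92 = 0x3D
  0x3D ⊕ 0x84 = 0xB9
  0xB9 ⊕ 0xE6 = 0x5F
  0x5F ⊕ 0x86 = 0xD9

D9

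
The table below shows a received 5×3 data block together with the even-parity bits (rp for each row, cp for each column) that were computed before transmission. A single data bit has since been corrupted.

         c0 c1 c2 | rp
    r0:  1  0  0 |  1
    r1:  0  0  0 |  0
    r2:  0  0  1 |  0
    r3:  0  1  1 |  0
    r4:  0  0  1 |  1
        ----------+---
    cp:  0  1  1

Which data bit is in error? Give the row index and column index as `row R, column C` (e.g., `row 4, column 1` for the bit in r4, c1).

row 2, column 0

Recompute each row's even parity and compare to rp:
  r0: data parity 1, sent rp 1 → ok
  r1: data parity 0, sent rp 0 → ok
  r2: data parity 1, sent rp 0 → mismatch
  r3: data parity 0, sent rp 0 → ok
  r4: data parity 1, sent rp 1 → ok
Recompute each column's even parity and compare to cp:
  c0: data parity 1, sent cp 0 → mismatch
  c1: data parity 1, sent cp 1 → ok
  c2: data parity 1, sent cp 1 → ok
Exactly one row (r2) and one column (c0) fail → the flipped bit is at their intersection.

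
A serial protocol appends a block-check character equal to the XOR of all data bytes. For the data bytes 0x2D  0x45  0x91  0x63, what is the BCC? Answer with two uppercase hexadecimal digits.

9A

XOR the bytes together:
  start with 0x2D
  0x2D ⊕ 0x45 = 0x68
  0x68 ⊕ 0x91 = 0xF9
  0xF9 ⊕ 0x63 = 0x9A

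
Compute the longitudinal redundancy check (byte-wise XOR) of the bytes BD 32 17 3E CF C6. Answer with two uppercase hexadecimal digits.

AF

XOR the bytes together:
  start with 0xBD
  0xBD ⊕ 0x32 = 0x8F
  0x8F ⊕ 0x17 = 0x98
  0x98 ⊕ 0x3E = 0xA6
  0xA6 ⊕ 0xCF = 0x69
  0x69 ⊕ 0xC6 = 0xAF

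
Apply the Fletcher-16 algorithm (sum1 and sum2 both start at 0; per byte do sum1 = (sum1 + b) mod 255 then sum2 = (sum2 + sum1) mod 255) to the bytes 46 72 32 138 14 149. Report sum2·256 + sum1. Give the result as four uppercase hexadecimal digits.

50C4

Running sums (mod 255):
  after byte 0 (46): sum1=46, sum2=46
  after byte 1 (72): sum1=118, sum2=164
  after byte 2 (32): sum1=150, sum2=59
  after byte 3 (138): sum1=33, sum2=92
  after byte 4 (14): sum1=47, sum2=139
  after byte 5 (149): sum1=196, sum2=80
Checksum = sum2·256 + sum1 = 80·256 + 196 = 20676 = 0x50C4.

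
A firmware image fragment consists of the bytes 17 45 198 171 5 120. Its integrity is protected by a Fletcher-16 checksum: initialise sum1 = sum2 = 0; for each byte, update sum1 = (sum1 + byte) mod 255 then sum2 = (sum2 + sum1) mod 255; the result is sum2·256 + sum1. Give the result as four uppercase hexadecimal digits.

Running sums (mod 255):
  after byte 0 (17): sum1=17, sum2=17
  after byte 1 (45): sum1=62, sum2=79
  after byte 2 (198): sum1=5, sum2=84
  after byte 3 (171): sum1=176, sum2=5
  after byte 4 (5): sum1=181, sum2=186
  after byte 5 (120): sum1=46, sum2=232
Checksum = sum2·256 + sum1 = 232·256 + 46 = 59438 = 0xE82E.

E82E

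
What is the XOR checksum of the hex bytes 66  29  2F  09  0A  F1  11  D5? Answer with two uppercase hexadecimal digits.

56

XOR the bytes together:
  start with 0x66
  0x66 ⊕ 0x29 = 0x4F
  0x4F ⊕ 0x2F = 0x60
  0x60 ⊕ 0x09 = 0x69
  0x69 ⊕ 0x0A = 0x63
  0x63 ⊕ 0xF1 = 0x92
  0x92 ⊕ 0x11 = 0x83
  0x83 ⊕ 0xD5 = 0x56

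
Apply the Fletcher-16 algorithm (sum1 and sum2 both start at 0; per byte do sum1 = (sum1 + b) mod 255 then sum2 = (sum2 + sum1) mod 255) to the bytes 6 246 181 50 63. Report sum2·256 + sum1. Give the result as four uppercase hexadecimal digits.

Running sums (mod 255):
  after byte 0 (6): sum1=6, sum2=6
  after byte 1 (246): sum1=252, sum2=3
  after byte 2 (181): sum1=178, sum2=181
  after byte 3 (50): sum1=228, sum2=154
  after byte 4 (63): sum1=36, sum2=190
Checksum = sum2·256 + sum1 = 190·256 + 36 = 48676 = 0xBE24.

BE24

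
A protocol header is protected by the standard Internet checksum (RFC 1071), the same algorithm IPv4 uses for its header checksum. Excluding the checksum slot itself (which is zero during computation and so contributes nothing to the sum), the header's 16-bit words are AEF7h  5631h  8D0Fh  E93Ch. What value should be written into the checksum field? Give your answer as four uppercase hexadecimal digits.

848A

One's-complement addition (fold any carry out of bit 15 back into bit 0):
  0xAEF7 + 0x5631 = 0x10528 → wrap carry → 0x0529
  0x0529 + 0x8D0F = 0x09238
  0x9238 + 0xE93C = 0x17B74 → wrap carry → 0x7B75
One's-complement sum = 0x7B75.
Checksum = ~0x7B75 & 0xFFFF = 0x848A.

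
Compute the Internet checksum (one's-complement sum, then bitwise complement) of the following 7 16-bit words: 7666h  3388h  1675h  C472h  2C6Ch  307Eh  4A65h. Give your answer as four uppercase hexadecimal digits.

D3D9

One's-complement addition (fold any carry out of bit 15 back into bit 0):
  0x7666 + 0x3388 = 0x0A9EE
  0xA9EE + 0x1675 = 0x0C063
  0xC063 + 0xC472 = 0x184D5 → wrap carry → 0x84D6
  0x84D6 + 0x2C6C = 0x0B142
  0xB142 + 0x307E = 0x0E1C0
  0xE1C0 + 0x4A65 = 0x12C25 → wrap carry → 0x2C26
One's-complement sum = 0x2C26.
Checksum = ~0x2C26 & 0xFFFF = 0xD3D9.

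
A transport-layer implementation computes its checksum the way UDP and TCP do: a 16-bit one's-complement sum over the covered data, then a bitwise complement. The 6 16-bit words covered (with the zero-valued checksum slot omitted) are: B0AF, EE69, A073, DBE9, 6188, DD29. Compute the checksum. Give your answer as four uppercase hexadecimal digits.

A5D6

One's-complement addition (fold any carry out of bit 15 back into bit 0):
  0xB0AF + 0xEE69 = 0x19F18 → wrap carry → 0x9F19
  0x9F19 + 0xA073 = 0x13F8C → wrap carry → 0x3F8D
  0x3F8D + 0xDBE9 = 0x11B76 → wrap carry → 0x1B77
  0x1B77 + 0x6188 = 0x07CFF
  0x7CFF + 0xDD29 = 0x15A28 → wrap carry → 0x5A29
One's-complement sum = 0x5A29.
Checksum = ~0x5A29 & 0xFFFF = 0xA5D6.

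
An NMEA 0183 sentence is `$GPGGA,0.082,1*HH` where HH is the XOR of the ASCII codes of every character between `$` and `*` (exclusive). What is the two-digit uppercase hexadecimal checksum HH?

43

XOR the ASCII codes of the payload characters:
  'G' = 0x47 → acc = 0x47
  'P' = 0x50 → acc = 0x17
  'G' = 0x47 → acc = 0x50
  'G' = 0x47 → acc = 0x17
  'A' = 0x41 → acc = 0x56
  ',' = 0x2C → acc = 0x7A
  '0' = 0x30 → acc = 0x4A
  '.' = 0x2E → acc = 0x64
  '0' = 0x30 → acc = 0x54
  '8' = 0x38 → acc = 0x6C
  '2' = 0x32 → acc = 0x5E
  ',' = 0x2C → acc = 0x72
  '1' = 0x31 → acc = 0x43
Checksum = 0x43.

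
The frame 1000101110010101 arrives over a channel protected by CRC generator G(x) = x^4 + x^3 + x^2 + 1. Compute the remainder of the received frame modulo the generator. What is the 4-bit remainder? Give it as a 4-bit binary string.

Modulo-2 division of 1000101110010101 by 11101:
  pos 0: 10001 XOR 11101 = 01100
  pos 1: 11000 XOR 11101 = 00101
  pos 3: 10111 XOR 11101 = 01010
  pos 4: 10101 XOR 11101 = 01000
  pos 5: 10000 XOR 11101 = 01101
  pos 6: 11010 XOR 11101 = 00111
  pos 8: 11110 XOR 11101 = 00011
  pos 11: 11101 XOR 11101 = 00000
Remainder = 0000 (zero — the frame passes the CRC check).

0000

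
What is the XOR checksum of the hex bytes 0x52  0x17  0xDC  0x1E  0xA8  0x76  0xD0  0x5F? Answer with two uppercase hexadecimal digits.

D6

XOR the bytes together:
  start with 0x52
  0x52 ⊕ 0x17 = 0x45
  0x45 ⊕ 0xDC = 0x99
  0x99 ⊕ 0x1E = 0x87
  0x87 ⊕ 0xA8 = 0x2F
  0x2F ⊕ 0x76 = 0x59
  0x59 ⊕ 0xD0 = 0x89
  0x89 ⊕ 0x5F = 0xD6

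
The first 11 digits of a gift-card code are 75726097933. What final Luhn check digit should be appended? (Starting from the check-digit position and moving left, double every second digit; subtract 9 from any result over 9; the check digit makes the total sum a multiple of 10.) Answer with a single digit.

Partial digits right→left: 3 3 9 7 9 0 6 2 7 5 7
Double every second digit counting from the check-digit position (so the 1st, 3rd, 5th, ... of the partial from the right).
  doubled (with −9 where >9): 6 9 9 3 5 5 → sum 37
  kept as-is: 3 7 0 2 5 → sum 17
Total = 37 + 17 = 54.
Check digit = (10 − (54 mod 10)) mod 10 = 6.

6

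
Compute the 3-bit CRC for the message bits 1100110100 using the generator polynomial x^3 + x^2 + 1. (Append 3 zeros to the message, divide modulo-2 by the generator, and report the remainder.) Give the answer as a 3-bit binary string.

100

Append 3 zeros: 1100110100000. Divide by 1101 (XOR where the leading bit is 1):
  pos 0: 1100 XOR 1101 = 0001
  pos 3: 1110 XOR 1101 = 0011
  pos 5: 1110 XOR 1101 = 0011
  pos 7: 1100 XOR 1101 = 0001
Remainder (last 3 bits) = 100. This is the CRC / FCS.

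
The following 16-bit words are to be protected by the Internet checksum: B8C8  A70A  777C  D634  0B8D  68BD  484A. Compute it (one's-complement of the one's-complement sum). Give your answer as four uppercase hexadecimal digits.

One's-complement addition (fold any carry out of bit 15 back into bit 0):
  0xB8C8 + 0xA70A = 0x15FD2 → wrap carry → 0x5FD3
  0x5FD3 + 0x777C = 0x0D74F
  0xD74F + 0xD634 = 0x1AD83 → wrap carry → 0xAD84
  0xAD84 + 0x0B8D = 0x0B911
  0xB911 + 0x68BD = 0x121CE → wrap carry → 0x21CF
  0x21CF + 0x484A = 0x06A19
One's-complement sum = 0x6A19.
Checksum = ~0x6A19 & 0xFFFF = 0x95E6.

95E6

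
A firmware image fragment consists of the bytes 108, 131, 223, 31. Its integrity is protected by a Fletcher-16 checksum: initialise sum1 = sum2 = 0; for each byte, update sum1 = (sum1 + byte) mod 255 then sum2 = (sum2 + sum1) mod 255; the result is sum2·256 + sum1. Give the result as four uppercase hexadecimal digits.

1BEE

Running sums (mod 255):
  after byte 0 (108): sum1=108, sum2=108
  after byte 1 (131): sum1=239, sum2=92
  after byte 2 (223): sum1=207, sum2=44
  after byte 3 (31): sum1=238, sum2=27
Checksum = sum2·256 + sum1 = 27·256 + 238 = 7150 = 0x1BEE.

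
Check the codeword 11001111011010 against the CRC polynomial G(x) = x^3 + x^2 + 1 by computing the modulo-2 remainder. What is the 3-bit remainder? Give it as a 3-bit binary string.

100

Modulo-2 division of 11001111011010 by 1101:
  pos 0: 1100 XOR 1101 = 0001
  pos 3: 1111 XOR 1101 = 0010
  pos 5: 1010 XOR 1101 = 0111
  pos 6: 1111 XOR 1101 = 0010
  pos 8: 1010 XOR 1101 = 0111
  pos 9: 1111 XOR 1101 = 0010
Remainder = 100 (nonzero — an error is detected).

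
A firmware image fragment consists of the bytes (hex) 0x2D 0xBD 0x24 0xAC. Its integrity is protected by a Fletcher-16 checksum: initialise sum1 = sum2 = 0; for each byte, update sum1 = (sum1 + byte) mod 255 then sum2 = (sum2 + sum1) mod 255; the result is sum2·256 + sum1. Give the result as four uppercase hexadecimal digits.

Running sums (mod 255):
  after byte 0 (0x2D): sum1=45, sum2=45
  after byte 1 (0xBD): sum1=234, sum2=24
  after byte 2 (0x24): sum1=15, sum2=39
  after byte 3 (0xAC): sum1=187, sum2=226
Checksum = sum2·256 + sum1 = 226·256 + 187 = 58043 = 0xE2BB.

E2BB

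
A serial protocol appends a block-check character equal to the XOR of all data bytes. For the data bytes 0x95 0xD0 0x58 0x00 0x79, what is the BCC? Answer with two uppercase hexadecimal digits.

XOR the bytes together:
  start with 0x95
  0x95 ⊕ 0xD0 = 0x45
  0x45 ⊕ 0x58 = 0x1D
  0x1D ⊕ 0x00 = 0x1D
  0x1D ⊕ 0x79 = 0x64

64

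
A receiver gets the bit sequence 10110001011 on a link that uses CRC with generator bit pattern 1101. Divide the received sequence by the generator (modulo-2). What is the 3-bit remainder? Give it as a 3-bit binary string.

000

Modulo-2 division of 10110001011 by 1101:
  pos 0: 1011 XOR 1101 = 0110
  pos 1: 1100 XOR 1101 = 0001
  pos 4: 1001 XOR 1101 = 0100
  pos 5: 1000 XOR 1101 = 0101
  pos 6: 1011 XOR 1101 = 0110
  pos 7: 1101 XOR 1101 = 0000
Remainder = 000 (zero — the frame passes the CRC check).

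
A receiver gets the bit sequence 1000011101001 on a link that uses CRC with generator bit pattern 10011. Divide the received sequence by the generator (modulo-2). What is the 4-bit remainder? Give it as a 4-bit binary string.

Modulo-2 division of 1000011101001 by 10011:
  pos 0: 10000 XOR 10011 = 00011
  pos 3: 11111 XOR 10011 = 01100
  pos 4: 11000 XOR 10011 = 01011
  pos 5: 10111 XOR 10011 = 00100
  pos 7: 10000 XOR 10011 = 00011
Remainder = 0111 (nonzero — an error is detected).

0111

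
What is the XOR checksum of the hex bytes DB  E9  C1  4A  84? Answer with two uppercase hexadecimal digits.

3D

XOR the bytes together:
  start with 0xDB
  0xDB ⊕ 0xE9 = 0x32
  0x32 ⊕ 0xC1 = 0xF3
  0xF3 ⊕ 0x4A = 0xB9
  0xB9 ⊕ 0x84 = 0x3D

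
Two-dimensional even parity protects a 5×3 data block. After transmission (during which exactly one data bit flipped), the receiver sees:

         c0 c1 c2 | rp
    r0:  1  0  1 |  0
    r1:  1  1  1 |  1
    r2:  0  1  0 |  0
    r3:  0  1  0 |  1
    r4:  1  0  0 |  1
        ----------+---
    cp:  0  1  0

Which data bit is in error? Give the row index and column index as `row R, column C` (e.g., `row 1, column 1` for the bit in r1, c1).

Recompute each row's even parity and compare to rp:
  r0: data parity 0, sent rp 0 → ok
  r1: data parity 1, sent rp 1 → ok
  r2: data parity 1, sent rp 0 → mismatch
  r3: data parity 1, sent rp 1 → ok
  r4: data parity 1, sent rp 1 → ok
Recompute each column's even parity and compare to cp:
  c0: data parity 1, sent cp 0 → mismatch
  c1: data parity 1, sent cp 1 → ok
  c2: data parity 0, sent cp 0 → ok
Exactly one row (r2) and one column (c0) fail → the flipped bit is at their intersection.

row 2, column 0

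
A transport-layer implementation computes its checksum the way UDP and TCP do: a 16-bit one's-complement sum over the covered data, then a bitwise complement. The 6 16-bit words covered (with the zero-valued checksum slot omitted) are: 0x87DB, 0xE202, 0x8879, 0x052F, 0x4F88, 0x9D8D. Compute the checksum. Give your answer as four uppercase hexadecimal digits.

One's-complement addition (fold any carry out of bit 15 back into bit 0):
  0x87DB + 0xE202 = 0x169DD → wrap carry → 0x69DE
  0x69DE + 0x8879 = 0x0F257
  0xF257 + 0x052F = 0x0F786
  0xF786 + 0x4F88 = 0x1470E → wrap carry → 0x470F
  0x470F + 0x9D8D = 0x0E49C
One's-complement sum = 0xE49C.
Checksum = ~0xE49C & 0xFFFF = 0x1B63.

1B63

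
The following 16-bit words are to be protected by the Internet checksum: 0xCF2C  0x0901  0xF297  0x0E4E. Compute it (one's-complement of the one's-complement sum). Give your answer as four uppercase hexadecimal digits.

One's-complement addition (fold any carry out of bit 15 back into bit 0):
  0xCF2C + 0x0901 = 0x0D82D
  0xD82D + 0xF297 = 0x1CAC4 → wrap carry → 0xCAC5
  0xCAC5 + 0x0E4E = 0x0D913
One's-complement sum = 0xD913.
Checksum = ~0xD913 & 0xFFFF = 0x26EC.

26EC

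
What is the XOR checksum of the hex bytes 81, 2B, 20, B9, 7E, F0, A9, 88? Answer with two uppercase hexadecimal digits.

9C

XOR the bytes together:
  start with 0x81
  0x81 ⊕ 0x2B = 0xAA
  0xAA ⊕ 0x20 = 0x8A
  0x8A ⊕ 0xB9 = 0x33
  0x33 ⊕ 0x7E = 0x4D
  0x4D ⊕ 0xF0 = 0xBD
  0xBD ⊕ 0xA9 = 0x14
  0x14 ⊕ 0x88 = 0x9C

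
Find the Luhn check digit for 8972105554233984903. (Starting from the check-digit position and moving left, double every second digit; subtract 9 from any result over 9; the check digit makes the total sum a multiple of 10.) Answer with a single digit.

6

Partial digits right→left: 3 0 9 4 8 9 3 3 2 4 5 5 5 0 1 2 7 9 8
Double every second digit counting from the check-digit position (so the 1st, 3rd, 5th, ... of the partial from the right).
  doubled (with −9 where >9): 6 9 7 6 4 1 1 2 5 7 → sum 48
  kept as-is: 0 4 9 3 4 5 0 2 9 → sum 36
Total = 48 + 36 = 84.
Check digit = (10 − (84 mod 10)) mod 10 = 6.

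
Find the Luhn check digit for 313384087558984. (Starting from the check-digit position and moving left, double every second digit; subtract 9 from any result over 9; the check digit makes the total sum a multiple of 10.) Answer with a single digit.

Partial digits right→left: 4 8 9 8 5 5 7 8 0 4 8 3 3 1 3
Double every second digit counting from the check-digit position (so the 1st, 3rd, 5th, ... of the partial from the right).
  doubled (with −9 where >9): 8 9 1 5 0 7 6 6 → sum 42
  kept as-is: 8 8 5 8 4 3 1 → sum 37
Total = 42 + 37 = 79.
Check digit = (10 − (79 mod 10)) mod 10 = 1.

1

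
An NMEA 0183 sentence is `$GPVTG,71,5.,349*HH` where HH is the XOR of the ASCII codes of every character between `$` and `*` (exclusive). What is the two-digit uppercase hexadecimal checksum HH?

XOR the ASCII codes of the payload characters:
  'G' = 0x47 → acc = 0x47
  'P' = 0x50 → acc = 0x17
  'V' = 0x56 → acc = 0x41
  'T' = 0x54 → acc = 0x15
  'G' = 0x47 → acc = 0x52
  ',' = 0x2C → acc = 0x7E
  '7' = 0x37 → acc = 0x49
  '1' = 0x31 → acc = 0x78
  ',' = 0x2C → acc = 0x54
  '5' = 0x35 → acc = 0x61
  '.' = 0x2E → acc = 0x4F
  ',' = 0x2C → acc = 0x63
  '3' = 0x33 → acc = 0x50
  '4' = 0x34 → acc = 0x64
  '9' = 0x39 → acc = 0x5D
Checksum = 0x5D.

5D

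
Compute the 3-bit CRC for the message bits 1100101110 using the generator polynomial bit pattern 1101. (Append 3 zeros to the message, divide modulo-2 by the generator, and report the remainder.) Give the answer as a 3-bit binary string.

100

Append 3 zeros: 1100101110000. Divide by 1101 (XOR where the leading bit is 1):
  pos 0: 1100 XOR 1101 = 0001
  pos 3: 1101 XOR 1101 = 0000
  pos 7: 1100 XOR 1101 = 0001
Remainder (last 3 bits) = 100. This is the CRC / FCS.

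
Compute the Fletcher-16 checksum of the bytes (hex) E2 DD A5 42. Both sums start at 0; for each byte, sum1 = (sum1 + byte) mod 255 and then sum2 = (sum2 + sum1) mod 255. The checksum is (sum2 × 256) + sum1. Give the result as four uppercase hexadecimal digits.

B2A8

Running sums (mod 255):
  after byte 0 (E2): sum1=226, sum2=226
  after byte 1 (DD): sum1=192, sum2=163
  after byte 2 (A5): sum1=102, sum2=10
  after byte 3 (42): sum1=168, sum2=178
Checksum = sum2·256 + sum1 = 178·256 + 168 = 45736 = 0xB2A8.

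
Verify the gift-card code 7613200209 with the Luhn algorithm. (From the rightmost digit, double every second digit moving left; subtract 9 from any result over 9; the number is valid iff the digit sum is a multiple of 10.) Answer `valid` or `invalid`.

From the right, keep odd positions and double even positions (subtract 9 from any doubled value over 9):
  doubled (positions 2,4,...): 0 0 4 2 5 → sum 11
  kept (positions 1,3,...): 9 2 0 3 6 → sum 20
Total = 31.
31 mod 10 = 1, so the number is invalid.

invalid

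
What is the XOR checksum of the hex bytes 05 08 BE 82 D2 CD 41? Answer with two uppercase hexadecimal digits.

6F

XOR the bytes together:
  start with 0x05
  0x05 ⊕ 0x08 = 0x0D
  0x0D ⊕ 0xBE = 0xB3
  0xB3 ⊕ 0x82 = 0x31
  0x31 ⊕ 0xD2 = 0xE3
  0xE3 ⊕ 0xCD = 0x2E
  0x2E ⊕ 0x41 = 0x6F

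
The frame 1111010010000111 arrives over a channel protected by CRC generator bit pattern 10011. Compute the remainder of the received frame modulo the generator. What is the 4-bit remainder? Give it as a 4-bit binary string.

0001

Modulo-2 division of 1111010010000111 by 10011:
  pos 0: 11110 XOR 10011 = 01101
  pos 1: 11011 XOR 10011 = 01000
  pos 2: 10000 XOR 10011 = 00011
  pos 5: 11010 XOR 10011 = 01001
  pos 6: 10010 XOR 10011 = 00001
  pos 10: 10011 XOR 10011 = 00000
Remainder = 0001 (nonzero — an error is detected).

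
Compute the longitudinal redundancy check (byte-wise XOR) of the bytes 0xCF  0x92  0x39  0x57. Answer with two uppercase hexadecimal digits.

XOR the bytes together:
  start with 0xCF
  0xCF ⊕ 0x92 = 0x5D
  0x5D ⊕ 0x39 = 0x64
  0x64 ⊕ 0x57 = 0x33

33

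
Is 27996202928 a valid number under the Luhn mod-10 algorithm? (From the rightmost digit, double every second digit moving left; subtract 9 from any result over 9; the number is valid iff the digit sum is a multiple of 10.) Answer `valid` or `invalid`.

valid

From the right, keep odd positions and double even positions (subtract 9 from any doubled value over 9):
  doubled (positions 2,4,...): 4 4 4 9 5 → sum 26
  kept (positions 1,3,...): 8 9 0 6 9 2 → sum 34
Total = 60.
60 mod 10 = 0, so the number is valid.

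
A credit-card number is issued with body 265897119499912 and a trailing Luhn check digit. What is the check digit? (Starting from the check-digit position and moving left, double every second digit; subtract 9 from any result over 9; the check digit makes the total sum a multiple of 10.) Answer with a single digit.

7

Partial digits right→left: 2 1 9 9 9 4 9 1 1 7 9 8 5 6 2
Double every second digit counting from the check-digit position (so the 1st, 3rd, 5th, ... of the partial from the right).
  doubled (with −9 where >9): 4 9 9 9 2 9 1 4 → sum 47
  kept as-is: 1 9 4 1 7 8 6 → sum 36
Total = 47 + 36 = 83.
Check digit = (10 − (83 mod 10)) mod 10 = 7.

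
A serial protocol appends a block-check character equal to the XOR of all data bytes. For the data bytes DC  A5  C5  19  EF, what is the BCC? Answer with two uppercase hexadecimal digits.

4A

XOR the bytes together:
  start with 0xDC
  0xDC ⊕ 0xA5 = 0x79
  0x79 ⊕ 0xC5 = 0xBC
  0xBC ⊕ 0x19 = 0xA5
  0xA5 ⊕ 0xEF = 0x4A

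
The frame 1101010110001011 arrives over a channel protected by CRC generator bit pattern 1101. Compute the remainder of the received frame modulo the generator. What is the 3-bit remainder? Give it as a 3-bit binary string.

000

Modulo-2 division of 1101010110001011 by 1101:
  pos 0: 1101 XOR 1101 = 0000
  pos 5: 1011 XOR 1101 = 0110
  pos 6: 1100 XOR 1101 = 0001
  pos 9: 1001 XOR 1101 = 0100
  pos 10: 1000 XOR 1101 = 0101
  pos 11: 1011 XOR 1101 = 0110
  pos 12: 1101 XOR 1101 = 0000
Remainder = 000 (zero — the frame passes the CRC check).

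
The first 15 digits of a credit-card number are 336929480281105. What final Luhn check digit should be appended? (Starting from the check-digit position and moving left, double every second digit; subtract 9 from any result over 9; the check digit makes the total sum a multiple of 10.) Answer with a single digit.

Partial digits right→left: 5 0 1 1 8 2 0 8 4 9 2 9 6 3 3
Double every second digit counting from the check-digit position (so the 1st, 3rd, 5th, ... of the partial from the right).
  doubled (with −9 where >9): 1 2 7 0 8 4 3 6 → sum 31
  kept as-is: 0 1 2 8 9 9 3 → sum 32
Total = 31 + 32 = 63.
Check digit = (10 − (63 mod 10)) mod 10 = 7.

7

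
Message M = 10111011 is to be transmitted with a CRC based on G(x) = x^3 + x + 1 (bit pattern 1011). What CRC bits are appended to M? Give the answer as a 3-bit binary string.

000

Append 3 zeros: 10111011000. Divide by 1011 (XOR where the leading bit is 1):
  pos 0: 1011 XOR 1011 = 0000
  pos 4: 1011 XOR 1011 = 0000
Remainder (last 3 bits) = 000. This is the CRC / FCS.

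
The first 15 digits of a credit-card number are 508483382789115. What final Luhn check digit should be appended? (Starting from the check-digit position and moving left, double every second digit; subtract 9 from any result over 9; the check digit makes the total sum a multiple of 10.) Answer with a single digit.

Partial digits right→left: 5 1 1 9 8 7 2 8 3 3 8 4 8 0 5
Double every second digit counting from the check-digit position (so the 1st, 3rd, 5th, ... of the partial from the right).
  doubled (with −9 where >9): 1 2 7 4 6 7 7 1 → sum 35
  kept as-is: 1 9 7 8 3 4 0 → sum 32
Total = 35 + 32 = 67.
Check digit = (10 − (67 mod 10)) mod 10 = 3.

3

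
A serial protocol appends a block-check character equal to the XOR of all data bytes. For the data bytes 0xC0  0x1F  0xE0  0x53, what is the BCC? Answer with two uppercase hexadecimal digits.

XOR the bytes together:
  start with 0xC0
  0xC0 ⊕ 0x1F = 0xDF
  0xDF ⊕ 0xE0 = 0x3F
  0x3F ⊕ 0x53 = 0x6C

6C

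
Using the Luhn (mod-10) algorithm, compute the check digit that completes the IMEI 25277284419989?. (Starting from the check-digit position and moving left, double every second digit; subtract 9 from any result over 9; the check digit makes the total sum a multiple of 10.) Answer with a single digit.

2

Partial digits right→left: 9 8 9 9 1 4 4 8 2 7 7 2 5 2
Double every second digit counting from the check-digit position (so the 1st, 3rd, 5th, ... of the partial from the right).
  doubled (with −9 where >9): 9 9 2 8 4 5 1 → sum 38
  kept as-is: 8 9 4 8 7 2 2 → sum 40
Total = 38 + 40 = 78.
Check digit = (10 − (78 mod 10)) mod 10 = 2.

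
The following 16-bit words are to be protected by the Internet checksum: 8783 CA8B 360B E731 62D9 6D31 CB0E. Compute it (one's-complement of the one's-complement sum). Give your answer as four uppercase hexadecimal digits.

F599

One's-complement addition (fold any carry out of bit 15 back into bit 0):
  0x8783 + 0xCA8B = 0x1520E → wrap carry → 0x520F
  0x520F + 0x360B = 0x0881A
  0x881A + 0xE731 = 0x16F4B → wrap carry → 0x6F4C
  0x6F4C + 0x62D9 = 0x0D225
  0xD225 + 0x6D31 = 0x13F56 → wrap carry → 0x3F57
  0x3F57 + 0xCB0E = 0x10A65 → wrap carry → 0x0A66
One's-complement sum = 0x0A66.
Checksum = ~0x0A66 & 0xFFFF = 0xF599.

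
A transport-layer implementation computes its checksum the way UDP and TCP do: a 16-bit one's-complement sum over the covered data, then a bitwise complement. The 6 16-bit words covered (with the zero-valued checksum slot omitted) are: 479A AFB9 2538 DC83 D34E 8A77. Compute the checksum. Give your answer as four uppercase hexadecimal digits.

A929

One's-complement addition (fold any carry out of bit 15 back into bit 0):
  0x479A + 0xAFB9 = 0x0F753
  0xF753 + 0x2538 = 0x11C8B → wrap carry → 0x1C8C
  0x1C8C + 0xDC83 = 0x0F90F
  0xF90F + 0xD34E = 0x1CC5D → wrap carry → 0xCC5E
  0xCC5E + 0x8A77 = 0x156D5 → wrap carry → 0x56D6
One's-complement sum = 0x56D6.
Checksum = ~0x56D6 & 0xFFFF = 0xA929.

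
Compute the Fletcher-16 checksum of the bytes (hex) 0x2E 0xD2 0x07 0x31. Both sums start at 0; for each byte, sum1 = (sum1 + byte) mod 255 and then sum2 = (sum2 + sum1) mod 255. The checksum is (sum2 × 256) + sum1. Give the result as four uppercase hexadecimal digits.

Running sums (mod 255):
  after byte 0 (0x2E): sum1=46, sum2=46
  after byte 1 (0xD2): sum1=1, sum2=47
  after byte 2 (0x07): sum1=8, sum2=55
  after byte 3 (0x31): sum1=57, sum2=112
Checksum = sum2·256 + sum1 = 112·256 + 57 = 28729 = 0x7039.

7039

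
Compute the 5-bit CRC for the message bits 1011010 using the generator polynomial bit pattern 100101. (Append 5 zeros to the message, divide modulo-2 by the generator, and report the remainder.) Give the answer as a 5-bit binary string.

Append 5 zeros: 101101000000. Divide by 100101 (XOR where the leading bit is 1):
  pos 0: 101101 XOR 100101 = 001000
  pos 2: 100000 XOR 100101 = 000101
  pos 5: 101000 XOR 100101 = 001101
Remainder (last 5 bits) = 11010. This is the CRC / FCS.

11010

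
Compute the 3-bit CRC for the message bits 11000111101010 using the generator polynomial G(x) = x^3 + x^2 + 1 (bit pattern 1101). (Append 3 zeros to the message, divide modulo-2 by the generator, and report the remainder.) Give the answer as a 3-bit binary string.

011

Append 3 zeros: 11000111101010000. Divide by 1101 (XOR where the leading bit is 1):
  pos 0: 1100 XOR 1101 = 0001
  pos 3: 1011 XOR 1101 = 0110
  pos 4: 1101 XOR 1101 = 0000
  pos 8: 1010 XOR 1101 = 0111
  pos 9: 1111 XOR 1101 = 0010
  pos 11: 1000 XOR 1101 = 0101
  pos 12: 1010 XOR 1101 = 0111
  pos 13: 1110 XOR 1101 = 0011
Remainder (last 3 bits) = 011. This is the CRC / FCS.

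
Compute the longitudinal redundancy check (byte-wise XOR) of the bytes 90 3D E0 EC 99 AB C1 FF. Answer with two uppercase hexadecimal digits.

AD

XOR the bytes together:
  start with 0x90
  0x90 ⊕ 0x3D = 0xAD
  0xAD ⊕ 0xE0 = 0x4D
  0x4D ⊕ 0xEC = 0xA1
  0xA1 ⊕ 0x99 = 0x38
  0x38 ⊕ 0xAB = 0x93
  0x93 ⊕ 0xC1 = 0x52
  0x52 ⊕ 0xFF = 0xAD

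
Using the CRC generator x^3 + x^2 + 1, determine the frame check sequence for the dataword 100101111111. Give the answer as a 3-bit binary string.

110

Append 3 zeros: 100101111111000. Divide by 1101 (XOR where the leading bit is 1):
  pos 0: 1001 XOR 1101 = 0100
  pos 1: 1000 XOR 1101 = 0101
  pos 2: 1011 XOR 1101 = 0110
  pos 3: 1101 XOR 1101 = 0000
  pos 7: 1111 XOR 1101 = 0010
  pos 9: 1010 XOR 1101 = 0111
  pos 10: 1110 XOR 1101 = 0011
Remainder (last 3 bits) = 110. This is the CRC / FCS.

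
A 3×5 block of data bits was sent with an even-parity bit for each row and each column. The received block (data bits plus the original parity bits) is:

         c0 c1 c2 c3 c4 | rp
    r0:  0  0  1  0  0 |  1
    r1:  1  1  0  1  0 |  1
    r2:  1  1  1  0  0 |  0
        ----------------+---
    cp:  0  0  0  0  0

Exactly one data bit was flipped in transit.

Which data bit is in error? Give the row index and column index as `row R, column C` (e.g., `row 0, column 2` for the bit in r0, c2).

row 2, column 3

Recompute each row's even parity and compare to rp:
  r0: data parity 1, sent rp 1 → ok
  r1: data parity 1, sent rp 1 → ok
  r2: data parity 1, sent rp 0 → mismatch
Recompute each column's even parity and compare to cp:
  c0: data parity 0, sent cp 0 → ok
  c1: data parity 0, sent cp 0 → ok
  c2: data parity 0, sent cp 0 → ok
  c3: data parity 1, sent cp 0 → mismatch
  c4: data parity 0, sent cp 0 → ok
Exactly one row (r2) and one column (c3) fail → the flipped bit is at their intersection.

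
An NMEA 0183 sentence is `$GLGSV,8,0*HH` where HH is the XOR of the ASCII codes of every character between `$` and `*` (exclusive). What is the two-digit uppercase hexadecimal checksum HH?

XOR the ASCII codes of the payload characters:
  'G' = 0x47 → acc = 0x47
  'L' = 0x4C → acc = 0x0B
  'G' = 0x47 → acc = 0x4C
  'S' = 0x53 → acc = 0x1F
  'V' = 0x56 → acc = 0x49
  ',' = 0x2C → acc = 0x65
  '8' = 0x38 → acc = 0x5D
  ',' = 0x2C → acc = 0x71
  '0' = 0x30 → acc = 0x41
Checksum = 0x41.

41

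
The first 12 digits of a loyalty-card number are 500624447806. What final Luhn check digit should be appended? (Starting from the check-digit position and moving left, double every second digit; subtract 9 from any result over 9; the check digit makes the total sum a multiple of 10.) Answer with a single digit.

3

Partial digits right→left: 6 0 8 7 4 4 4 2 6 0 0 5
Double every second digit counting from the check-digit position (so the 1st, 3rd, 5th, ... of the partial from the right).
  doubled (with −9 where >9): 3 7 8 8 3 0 → sum 29
  kept as-is: 0 7 4 2 0 5 → sum 18
Total = 29 + 18 = 47.
Check digit = (10 − (47 mod 10)) mod 10 = 3.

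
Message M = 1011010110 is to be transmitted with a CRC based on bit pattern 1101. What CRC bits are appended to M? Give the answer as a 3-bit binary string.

Append 3 zeros: 1011010110000. Divide by 1101 (XOR where the leading bit is 1):
  pos 0: 1011 XOR 1101 = 0110
  pos 1: 1100 XOR 1101 = 0001
  pos 4: 1101 XOR 1101 = 0000
  pos 8: 1000 XOR 1101 = 0101
  pos 9: 1010 XOR 1101 = 0111
Remainder (last 3 bits) = 111. This is the CRC / FCS.

111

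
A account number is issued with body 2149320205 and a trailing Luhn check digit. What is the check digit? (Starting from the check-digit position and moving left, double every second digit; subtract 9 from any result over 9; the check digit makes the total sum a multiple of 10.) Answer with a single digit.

1

Partial digits right→left: 5 0 2 0 2 3 9 4 1 2
Double every second digit counting from the check-digit position (so the 1st, 3rd, 5th, ... of the partial from the right).
  doubled (with −9 where >9): 1 4 4 9 2 → sum 20
  kept as-is: 0 0 3 4 2 → sum 9
Total = 20 + 9 = 29.
Check digit = (10 − (29 mod 10)) mod 10 = 1.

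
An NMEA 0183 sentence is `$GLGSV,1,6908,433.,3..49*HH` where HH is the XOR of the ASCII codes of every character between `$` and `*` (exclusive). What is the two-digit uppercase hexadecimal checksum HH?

5B

XOR the ASCII codes of the payload characters:
  'G' = 0x47 → acc = 0x47
  'L' = 0x4C → acc = 0x0B
  'G' = 0x47 → acc = 0x4C
  'S' = 0x53 → acc = 0x1F
  'V' = 0x56 → acc = 0x49
  ',' = 0x2C → acc = 0x65
  '1' = 0x31 → acc = 0x54
  ',' = 0x2C → acc = 0x78
  '6' = 0x36 → acc = 0x4E
  '9' = 0x39 → acc = 0x77
  '0' = 0x30 → acc = 0x47
  '8' = 0x38 → acc = 0x7F
  ',' = 0x2C → acc = 0x53
  '4' = 0x34 → acc = 0x67
  '3' = 0x33 → acc = 0x54
  '3' = 0x33 → acc = 0x67
  '.' = 0x2E → acc = 0x49
  ',' = 0x2C → acc = 0x65
  '3' = 0x33 → acc = 0x56
  '.' = 0x2E → acc = 0x78
  '.' = 0x2E → acc = 0x56
  '4' = 0x34 → acc = 0x62
  '9' = 0x39 → acc = 0x5B
Checksum = 0x5B.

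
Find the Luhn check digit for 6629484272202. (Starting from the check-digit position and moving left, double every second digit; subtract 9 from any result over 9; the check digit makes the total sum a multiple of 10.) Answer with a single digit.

Partial digits right→left: 2 0 2 2 7 2 4 8 4 9 2 6 6
Double every second digit counting from the check-digit position (so the 1st, 3rd, 5th, ... of the partial from the right).
  doubled (with −9 where >9): 4 4 5 8 8 4 3 → sum 36
  kept as-is: 0 2 2 8 9 6 → sum 27
Total = 36 + 27 = 63.
Check digit = (10 − (63 mod 10)) mod 10 = 7.

7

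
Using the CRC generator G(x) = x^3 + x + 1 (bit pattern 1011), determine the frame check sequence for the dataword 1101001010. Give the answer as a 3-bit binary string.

Append 3 zeros: 1101001010000. Divide by 1011 (XOR where the leading bit is 1):
  pos 0: 1101 XOR 1011 = 0110
  pos 1: 1100 XOR 1011 = 0111
  pos 2: 1110 XOR 1011 = 0101
  pos 3: 1011 XOR 1011 = 0000
  pos 8: 1000 XOR 1011 = 0011
Remainder (last 3 bits) = 110. This is the CRC / FCS.

110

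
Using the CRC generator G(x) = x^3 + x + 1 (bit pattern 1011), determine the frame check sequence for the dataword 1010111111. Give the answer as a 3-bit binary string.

Append 3 zeros: 1010111111000. Divide by 1011 (XOR where the leading bit is 1):
  pos 0: 1010 XOR 1011 = 0001
  pos 3: 1111 XOR 1011 = 0100
  pos 4: 1001 XOR 1011 = 0010
  pos 6: 1011 XOR 1011 = 0000
Remainder (last 3 bits) = 000. This is the CRC / FCS.

000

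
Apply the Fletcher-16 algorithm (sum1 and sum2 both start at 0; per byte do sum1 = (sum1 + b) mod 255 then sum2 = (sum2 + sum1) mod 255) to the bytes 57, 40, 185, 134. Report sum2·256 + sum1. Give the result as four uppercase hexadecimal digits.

Running sums (mod 255):
  after byte 0 (57): sum1=57, sum2=57
  after byte 1 (40): sum1=97, sum2=154
  after byte 2 (185): sum1=27, sum2=181
  after byte 3 (134): sum1=161, sum2=87
Checksum = sum2·256 + sum1 = 87·256 + 161 = 22433 = 0x57A1.

57A1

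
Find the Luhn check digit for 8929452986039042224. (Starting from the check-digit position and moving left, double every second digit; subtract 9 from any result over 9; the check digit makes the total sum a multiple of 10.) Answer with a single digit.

6

Partial digits right→left: 4 2 2 2 4 0 9 3 0 6 8 9 2 5 4 9 2 9 8
Double every second digit counting from the check-digit position (so the 1st, 3rd, 5th, ... of the partial from the right).
  doubled (with −9 where >9): 8 4 8 9 0 7 4 8 4 7 → sum 59
  kept as-is: 2 2 0 3 6 9 5 9 9 → sum 45
Total = 59 + 45 = 104.
Check digit = (10 − (104 mod 10)) mod 10 = 6.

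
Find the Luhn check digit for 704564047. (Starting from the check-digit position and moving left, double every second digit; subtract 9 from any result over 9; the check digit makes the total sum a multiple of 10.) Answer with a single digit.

6

Partial digits right→left: 7 4 0 4 6 5 4 0 7
Double every second digit counting from the check-digit position (so the 1st, 3rd, 5th, ... of the partial from the right).
  doubled (with −9 where >9): 5 0 3 8 5 → sum 21
  kept as-is: 4 4 5 0 → sum 13
Total = 21 + 13 = 34.
Check digit = (10 − (34 mod 10)) mod 10 = 6.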